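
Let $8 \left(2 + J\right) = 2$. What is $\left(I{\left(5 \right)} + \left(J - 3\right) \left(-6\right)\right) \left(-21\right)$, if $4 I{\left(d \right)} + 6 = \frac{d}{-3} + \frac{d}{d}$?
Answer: $- \frac{1127}{2} \approx -563.5$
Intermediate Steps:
$J = - \frac{7}{4}$ ($J = -2 + \frac{1}{8} \cdot 2 = -2 + \frac{1}{4} = - \frac{7}{4} \approx -1.75$)
$I{\left(d \right)} = - \frac{5}{4} - \frac{d}{12}$ ($I{\left(d \right)} = - \frac{3}{2} + \frac{\frac{d}{-3} + \frac{d}{d}}{4} = - \frac{3}{2} + \frac{d \left(- \frac{1}{3}\right) + 1}{4} = - \frac{3}{2} + \frac{- \frac{d}{3} + 1}{4} = - \frac{3}{2} + \frac{1 - \frac{d}{3}}{4} = - \frac{3}{2} - \left(- \frac{1}{4} + \frac{d}{12}\right) = - \frac{5}{4} - \frac{d}{12}$)
$\left(I{\left(5 \right)} + \left(J - 3\right) \left(-6\right)\right) \left(-21\right) = \left(\left(- \frac{5}{4} - \frac{5}{12}\right) + \left(- \frac{7}{4} - 3\right) \left(-6\right)\right) \left(-21\right) = \left(\left(- \frac{5}{4} - \frac{5}{12}\right) - - \frac{57}{2}\right) \left(-21\right) = \left(- \frac{5}{3} + \frac{57}{2}\right) \left(-21\right) = \frac{161}{6} \left(-21\right) = - \frac{1127}{2}$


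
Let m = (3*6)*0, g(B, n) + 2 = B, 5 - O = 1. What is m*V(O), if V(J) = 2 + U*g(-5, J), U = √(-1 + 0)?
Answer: 0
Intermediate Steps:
O = 4 (O = 5 - 1*1 = 5 - 1 = 4)
g(B, n) = -2 + B
U = I (U = √(-1) = I ≈ 1.0*I)
m = 0 (m = 18*0 = 0)
V(J) = 2 - 7*I (V(J) = 2 + I*(-2 - 5) = 2 + I*(-7) = 2 - 7*I)
m*V(O) = 0*(2 - 7*I) = 0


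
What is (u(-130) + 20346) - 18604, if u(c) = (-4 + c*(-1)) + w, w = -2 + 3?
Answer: 1869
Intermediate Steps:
w = 1
u(c) = -3 - c (u(c) = (-4 + c*(-1)) + 1 = (-4 - c) + 1 = -3 - c)
(u(-130) + 20346) - 18604 = ((-3 - 1*(-130)) + 20346) - 18604 = ((-3 + 130) + 20346) - 18604 = (127 + 20346) - 18604 = 20473 - 18604 = 1869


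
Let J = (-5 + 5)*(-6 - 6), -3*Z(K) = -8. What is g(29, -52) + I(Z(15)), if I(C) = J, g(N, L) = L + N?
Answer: -23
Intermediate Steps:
Z(K) = 8/3 (Z(K) = -⅓*(-8) = 8/3)
J = 0 (J = 0*(-12) = 0)
I(C) = 0
g(29, -52) + I(Z(15)) = (-52 + 29) + 0 = -23 + 0 = -23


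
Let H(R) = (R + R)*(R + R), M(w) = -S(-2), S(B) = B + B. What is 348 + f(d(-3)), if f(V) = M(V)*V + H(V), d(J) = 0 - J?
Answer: 396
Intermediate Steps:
S(B) = 2*B
M(w) = 4 (M(w) = -2*(-2) = -1*(-4) = 4)
d(J) = -J
H(R) = 4*R² (H(R) = (2*R)*(2*R) = 4*R²)
f(V) = 4*V + 4*V²
348 + f(d(-3)) = 348 + 4*(-1*(-3))*(1 - 1*(-3)) = 348 + 4*3*(1 + 3) = 348 + 4*3*4 = 348 + 48 = 396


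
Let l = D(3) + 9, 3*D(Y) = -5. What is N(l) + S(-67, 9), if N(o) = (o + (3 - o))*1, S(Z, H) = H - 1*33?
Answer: -21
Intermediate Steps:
D(Y) = -5/3 (D(Y) = (1/3)*(-5) = -5/3)
S(Z, H) = -33 + H (S(Z, H) = H - 33 = -33 + H)
l = 22/3 (l = -5/3 + 9 = 22/3 ≈ 7.3333)
N(o) = 3 (N(o) = 3*1 = 3)
N(l) + S(-67, 9) = 3 + (-33 + 9) = 3 - 24 = -21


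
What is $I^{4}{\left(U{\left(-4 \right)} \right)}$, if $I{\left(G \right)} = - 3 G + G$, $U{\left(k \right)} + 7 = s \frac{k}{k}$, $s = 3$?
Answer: $4096$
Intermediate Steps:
$U{\left(k \right)} = -4$ ($U{\left(k \right)} = -7 + 3 \frac{k}{k} = -7 + 3 \cdot 1 = -7 + 3 = -4$)
$I{\left(G \right)} = - 2 G$
$I^{4}{\left(U{\left(-4 \right)} \right)} = \left(\left(-2\right) \left(-4\right)\right)^{4} = 8^{4} = 4096$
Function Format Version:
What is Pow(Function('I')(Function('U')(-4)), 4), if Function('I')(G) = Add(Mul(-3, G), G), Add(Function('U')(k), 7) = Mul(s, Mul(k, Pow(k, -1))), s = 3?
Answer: 4096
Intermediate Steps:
Function('U')(k) = -4 (Function('U')(k) = Add(-7, Mul(3, Mul(k, Pow(k, -1)))) = Add(-7, Mul(3, 1)) = Add(-7, 3) = -4)
Function('I')(G) = Mul(-2, G)
Pow(Function('I')(Function('U')(-4)), 4) = Pow(Mul(-2, -4), 4) = Pow(8, 4) = 4096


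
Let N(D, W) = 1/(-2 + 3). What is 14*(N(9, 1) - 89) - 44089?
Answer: -45321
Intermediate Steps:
N(D, W) = 1 (N(D, W) = 1/1 = 1)
14*(N(9, 1) - 89) - 44089 = 14*(1 - 89) - 44089 = 14*(-88) - 44089 = -1232 - 44089 = -45321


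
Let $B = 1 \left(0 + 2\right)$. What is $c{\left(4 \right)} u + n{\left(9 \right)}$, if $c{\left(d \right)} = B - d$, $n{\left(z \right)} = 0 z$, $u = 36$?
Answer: $-72$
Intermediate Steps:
$n{\left(z \right)} = 0$
$B = 2$ ($B = 1 \cdot 2 = 2$)
$c{\left(d \right)} = 2 - d$
$c{\left(4 \right)} u + n{\left(9 \right)} = \left(2 - 4\right) 36 + 0 = \left(-2\right) 36 + 0 = -72 + 0 = -72$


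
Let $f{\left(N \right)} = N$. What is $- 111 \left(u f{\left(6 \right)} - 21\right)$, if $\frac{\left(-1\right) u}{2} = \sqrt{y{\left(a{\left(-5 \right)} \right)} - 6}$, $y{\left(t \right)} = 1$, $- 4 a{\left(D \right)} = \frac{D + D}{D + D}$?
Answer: $2331 + 1332 i \sqrt{5} \approx 2331.0 + 2978.4 i$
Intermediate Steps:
$a{\left(D \right)} = - \frac{1}{4}$ ($a{\left(D \right)} = - \frac{\left(D + D\right) \frac{1}{D + D}}{4} = - \frac{2 D \frac{1}{2 D}}{4} = \left(- \frac{1}{4}\right) 1 = - \frac{1}{4}$)
$u = - 2 i \sqrt{5}$ ($u = - 2 \sqrt{1 - 6} = - 2 \sqrt{-5} = - 2 i \sqrt{5} \approx - 4.4721 i$)
$- 111 \left(u f{\left(6 \right)} - 21\right) = - 111 \left(- 2 i \sqrt{5} \cdot 6 - 21\right) = - 111 \left(- 12 i \sqrt{5} - 21\right) = - 111 \left(-21 - 12 i \sqrt{5}\right) = 2331 + 1332 i \sqrt{5}$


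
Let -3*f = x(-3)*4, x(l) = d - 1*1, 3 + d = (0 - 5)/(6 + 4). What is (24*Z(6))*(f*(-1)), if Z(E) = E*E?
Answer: -5184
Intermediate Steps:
d = -7/2 (d = -3 + (0 - 5)/(6 + 4) = -3 - 5/10 = -3 - 5*1/10 = -3 - 1/2 = -7/2 ≈ -3.5000)
x(l) = -9/2 (x(l) = -7/2 - 1*1 = -7/2 - 1 = -9/2)
Z(E) = E**2
f = 6 (f = -(-3)*4/2 = -1/3*(-18) = 6)
(24*Z(6))*(f*(-1)) = (24*6**2)*(6*(-1)) = (24*36)*(-6) = 864*(-6) = -5184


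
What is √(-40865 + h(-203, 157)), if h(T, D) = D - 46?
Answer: I*√40754 ≈ 201.88*I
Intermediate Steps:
h(T, D) = -46 + D
√(-40865 + h(-203, 157)) = √(-40865 + (-46 + 157)) = √(-40865 + 111) = √(-40754) = I*√40754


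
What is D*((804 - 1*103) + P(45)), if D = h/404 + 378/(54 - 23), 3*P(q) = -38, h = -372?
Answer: 24294725/3131 ≈ 7759.4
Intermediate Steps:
P(q) = -38/3 (P(q) = (⅓)*(-38) = -38/3)
D = 35295/3131 (D = -372/404 + 378/(54 - 23) = -372*1/404 + 378/31 = -93/101 + 378*(1/31) = -93/101 + 378/31 = 35295/3131 ≈ 11.273)
D*((804 - 1*103) + P(45)) = 35295*((804 - 1*103) - 38/3)/3131 = 35295*((804 - 103) - 38/3)/3131 = 35295*(701 - 38/3)/3131 = (35295/3131)*(2065/3) = 24294725/3131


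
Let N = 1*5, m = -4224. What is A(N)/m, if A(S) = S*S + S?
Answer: -5/704 ≈ -0.0071023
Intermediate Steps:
N = 5
A(S) = S + S² (A(S) = S² + S = S + S²)
A(N)/m = (5*(1 + 5))/(-4224) = (5*6)*(-1/4224) = 30*(-1/4224) = -5/704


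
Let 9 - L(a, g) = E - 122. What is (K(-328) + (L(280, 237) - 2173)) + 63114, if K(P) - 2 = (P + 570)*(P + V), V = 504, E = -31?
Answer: 103697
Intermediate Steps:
L(a, g) = 162 (L(a, g) = 9 - (-31 - 122) = 9 - 1*(-153) = 9 + 153 = 162)
K(P) = 2 + (504 + P)*(570 + P) (K(P) = 2 + (P + 570)*(P + 504) = 2 + (570 + P)*(504 + P) = 2 + (504 + P)*(570 + P))
(K(-328) + (L(280, 237) - 2173)) + 63114 = ((287282 + (-328)**2 + 1074*(-328)) + (162 - 2173)) + 63114 = ((287282 + 107584 - 352272) - 2011) + 63114 = (42594 - 2011) + 63114 = 40583 + 63114 = 103697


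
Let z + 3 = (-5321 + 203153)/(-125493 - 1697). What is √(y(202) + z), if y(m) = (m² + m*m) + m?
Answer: 3*√36760858327795/63595 ≈ 286.02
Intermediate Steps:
y(m) = m + 2*m² (y(m) = (m² + m²) + m = 2*m² + m = m + 2*m²)
z = -289701/63595 (z = -3 + (-5321 + 203153)/(-125493 - 1697) = -3 + 197832/(-127190) = -3 + 197832*(-1/127190) = -3 - 98916/63595 = -289701/63595 ≈ -4.5554)
√(y(202) + z) = √(202*(1 + 2*202) - 289701/63595) = √(202*(1 + 404) - 289701/63595) = √(202*405 - 289701/63595) = √(81810 - 289701/63595) = √(5202417249/63595) = 3*√36760858327795/63595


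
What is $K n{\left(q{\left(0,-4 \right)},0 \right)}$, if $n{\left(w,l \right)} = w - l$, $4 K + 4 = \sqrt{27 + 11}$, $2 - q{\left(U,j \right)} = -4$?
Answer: $-6 + \frac{3 \sqrt{38}}{2} \approx 3.2466$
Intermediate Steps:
$q{\left(U,j \right)} = 6$ ($q{\left(U,j \right)} = 2 - -4 = 2 + 4 = 6$)
$K = -1 + \frac{\sqrt{38}}{4}$ ($K = -1 + \frac{\sqrt{27 + 11}}{4} = -1 + \frac{\sqrt{38}}{4} \approx 0.5411$)
$K n{\left(q{\left(0,-4 \right)},0 \right)} = \left(-1 + \frac{\sqrt{38}}{4}\right) \left(6 - 0\right) = \left(-1 + \frac{\sqrt{38}}{4}\right) \left(6 + 0\right) = \left(-1 + \frac{\sqrt{38}}{4}\right) 6 = -6 + \frac{3 \sqrt{38}}{2}$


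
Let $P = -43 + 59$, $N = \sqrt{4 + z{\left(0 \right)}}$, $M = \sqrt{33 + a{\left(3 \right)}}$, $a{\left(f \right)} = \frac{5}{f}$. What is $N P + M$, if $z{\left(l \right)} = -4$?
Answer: $\frac{2 \sqrt{78}}{3} \approx 5.8878$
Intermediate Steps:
$M = \frac{2 \sqrt{78}}{3}$ ($M = \sqrt{33 + \frac{5}{3}} = \sqrt{\frac{104}{3}} = \frac{2 \sqrt{78}}{3} \approx 5.8878$)
$N = 0$ ($N = \sqrt{4 - 4} = \sqrt{0} = 0$)
$P = 16$
$N P + M = 0 \cdot 16 + \frac{2 \sqrt{78}}{3} = 0 + \frac{2 \sqrt{78}}{3} = \frac{2 \sqrt{78}}{3}$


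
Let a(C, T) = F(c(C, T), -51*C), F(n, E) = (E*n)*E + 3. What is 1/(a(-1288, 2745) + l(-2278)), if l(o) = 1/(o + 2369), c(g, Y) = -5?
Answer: -91/1963285571246 ≈ -4.6351e-11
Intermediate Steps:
l(o) = 1/(2369 + o)
F(n, E) = 3 + n*E² (F(n, E) = n*E² + 3 = 3 + n*E²)
a(C, T) = 3 - 13005*C² (a(C, T) = 3 - 5*2601*C² = 3 - 13005*C²)
1/(a(-1288, 2745) + l(-2278)) = 1/((3 - 13005*(-1288)²) + 1/(2369 - 2278)) = 1/((3 - 13005*1658944) + 1/91) = 1/((3 - 21574566720) + 1/91) = 1/(-21574566717 + 1/91) = 1/(-1963285571246/91) = -91/1963285571246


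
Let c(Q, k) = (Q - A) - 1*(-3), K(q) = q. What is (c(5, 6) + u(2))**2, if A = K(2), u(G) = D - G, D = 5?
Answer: 81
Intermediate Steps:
u(G) = 5 - G
A = 2
c(Q, k) = 1 + Q (c(Q, k) = (Q - 1*2) - 1*(-3) = (Q - 2) + 3 = (-2 + Q) + 3 = 1 + Q)
(c(5, 6) + u(2))**2 = ((1 + 5) + (5 - 1*2))**2 = (6 + (5 - 2))**2 = (6 + 3)**2 = 9**2 = 81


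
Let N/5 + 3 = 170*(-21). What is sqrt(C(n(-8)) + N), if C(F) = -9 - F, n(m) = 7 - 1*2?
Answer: I*sqrt(17879) ≈ 133.71*I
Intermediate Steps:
n(m) = 5 (n(m) = 7 - 2 = 5)
N = -17865 (N = -15 + 5*(170*(-21)) = -15 + 5*(-3570) = -15 - 17850 = -17865)
sqrt(C(n(-8)) + N) = sqrt((-9 - 1*5) - 17865) = sqrt((-9 - 5) - 17865) = sqrt(-14 - 17865) = sqrt(-17879) = I*sqrt(17879)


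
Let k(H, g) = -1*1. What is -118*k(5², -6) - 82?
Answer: 36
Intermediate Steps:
k(H, g) = -1
-118*k(5², -6) - 82 = -118*(-1) - 82 = 118 - 82 = 36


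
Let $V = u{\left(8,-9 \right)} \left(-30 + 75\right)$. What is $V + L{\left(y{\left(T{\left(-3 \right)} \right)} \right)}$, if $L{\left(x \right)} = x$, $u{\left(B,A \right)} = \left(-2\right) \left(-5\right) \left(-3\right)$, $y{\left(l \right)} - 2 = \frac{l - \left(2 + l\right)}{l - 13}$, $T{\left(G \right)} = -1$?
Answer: $- \frac{9435}{7} \approx -1347.9$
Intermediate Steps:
$y{\left(l \right)} = 2 - \frac{2}{-13 + l}$ ($y{\left(l \right)} = 2 + \frac{l - \left(2 + l\right)}{l - 13} = 2 - \frac{2}{-13 + l}$)
$u{\left(B,A \right)} = -30$ ($u{\left(B,A \right)} = 10 \left(-3\right) = -30$)
$V = -1350$ ($V = - 30 \left(-30 + 75\right) = \left(-30\right) 45 = -1350$)
$V + L{\left(y{\left(T{\left(-3 \right)} \right)} \right)} = -1350 + \frac{2 \left(-14 - 1\right)}{-13 - 1} = -1350 + 2 \frac{1}{-14} \left(-15\right) = -1350 + 2 \left(- \frac{1}{14}\right) \left(-15\right) = -1350 + \frac{15}{7} = - \frac{9435}{7}$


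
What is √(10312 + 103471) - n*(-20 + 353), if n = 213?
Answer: -70929 + √113783 ≈ -70592.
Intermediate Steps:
√(10312 + 103471) - n*(-20 + 353) = √(10312 + 103471) - 213*(-20 + 353) = √113783 - 213*333 = √113783 - 1*70929 = √113783 - 70929 = -70929 + √113783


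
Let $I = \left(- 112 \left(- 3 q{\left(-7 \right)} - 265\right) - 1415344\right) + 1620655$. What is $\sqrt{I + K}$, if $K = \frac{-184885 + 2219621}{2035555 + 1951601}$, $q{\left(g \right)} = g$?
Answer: $\frac{\sqrt{231147898021910595}}{996789} \approx 482.33$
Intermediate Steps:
$I = 232639$ ($I = \left(- 112 \left(\left(-3\right) \left(-7\right) - 265\right) - 1415344\right) + 1620655 = \left(- 112 \left(21 - 265\right) - 1415344\right) + 1620655 = \left(\left(-112\right) \left(-244\right) - 1415344\right) + 1620655 = \left(27328 - 1415344\right) + 1620655 = -1388016 + 1620655 = 232639$)
$K = \frac{508684}{996789}$ ($K = \frac{2034736}{3987156} = 2034736 \cdot \frac{1}{3987156} = \frac{508684}{996789} \approx 0.51032$)
$\sqrt{I + K} = \sqrt{232639 + \frac{508684}{996789}} = \sqrt{\frac{231892504855}{996789}} = \frac{\sqrt{231147898021910595}}{996789}$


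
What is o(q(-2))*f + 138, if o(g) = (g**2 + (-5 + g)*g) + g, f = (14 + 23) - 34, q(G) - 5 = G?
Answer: 156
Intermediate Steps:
q(G) = 5 + G
f = 3 (f = 37 - 34 = 3)
o(g) = g + g**2 + g*(-5 + g) (o(g) = (g**2 + g*(-5 + g)) + g = g + g**2 + g*(-5 + g))
o(q(-2))*f + 138 = (2*(5 - 2)*(-2 + (5 - 2)))*3 + 138 = (2*3*(-2 + 3))*3 + 138 = (2*3*1)*3 + 138 = 6*3 + 138 = 18 + 138 = 156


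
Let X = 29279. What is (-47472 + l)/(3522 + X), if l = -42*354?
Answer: -62340/32801 ≈ -1.9006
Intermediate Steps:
l = -14868
(-47472 + l)/(3522 + X) = (-47472 - 14868)/(3522 + 29279) = -62340/32801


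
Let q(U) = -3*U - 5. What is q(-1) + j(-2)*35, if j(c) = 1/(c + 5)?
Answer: 29/3 ≈ 9.6667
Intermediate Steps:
q(U) = -5 - 3*U
j(c) = 1/(5 + c)
q(-1) + j(-2)*35 = (-5 - 3*(-1)) + 35/(5 - 2) = (-5 + 3) + 35/3 = -2 + (1/3)*35 = -2 + 35/3 = 29/3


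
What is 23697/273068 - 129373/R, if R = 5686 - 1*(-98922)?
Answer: -8212182647/7141274336 ≈ -1.1500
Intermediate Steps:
R = 104608 (R = 5686 + 98922 = 104608)
23697/273068 - 129373/R = 23697/273068 - 129373/104608 = -8212182647/7141274336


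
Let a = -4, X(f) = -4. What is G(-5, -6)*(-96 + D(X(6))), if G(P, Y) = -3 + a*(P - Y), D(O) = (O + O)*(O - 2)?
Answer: 336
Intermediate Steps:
D(O) = 2*O*(-2 + O) (D(O) = (2*O)*(-2 + O) = 2*O*(-2 + O))
G(P, Y) = -3 - 4*P + 4*Y (G(P, Y) = -3 - 4*(P - Y) = -3 + (-4*P + 4*Y) = -3 - 4*P + 4*Y)
G(-5, -6)*(-96 + D(X(6))) = (-3 - 4*(-5) + 4*(-6))*(-96 + 2*(-4)*(-2 - 4)) = (-3 + 20 - 24)*(-96 + 2*(-4)*(-6)) = -7*(-96 + 48) = -7*(-48) = 336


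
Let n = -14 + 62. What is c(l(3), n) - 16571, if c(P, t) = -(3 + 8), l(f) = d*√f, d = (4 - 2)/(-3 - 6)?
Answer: -16582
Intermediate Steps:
d = -2/9 (d = 2/(-9) = 2*(-⅑) = -2/9 ≈ -0.22222)
n = 48
l(f) = -2*√f/9
c(P, t) = -11 (c(P, t) = -1*11 = -11)
c(l(3), n) - 16571 = -11 - 16571 = -16582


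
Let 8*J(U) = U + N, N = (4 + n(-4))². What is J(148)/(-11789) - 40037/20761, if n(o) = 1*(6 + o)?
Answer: -472473696/244751429 ≈ -1.9304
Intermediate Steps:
n(o) = 6 + o
N = 36 (N = (4 + (6 - 4))² = (4 + 2)² = 6² = 36)
J(U) = 9/2 + U/8 (J(U) = (U + 36)/8 = (36 + U)/8 = 9/2 + U/8)
J(148)/(-11789) - 40037/20761 = (9/2 + (⅛)*148)/(-11789) - 40037/20761 = (9/2 + 37/2)*(-1/11789) - 40037*1/20761 = 23*(-1/11789) - 40037/20761 = -23/11789 - 40037/20761 = -472473696/244751429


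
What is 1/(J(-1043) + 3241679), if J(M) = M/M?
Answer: 1/3241680 ≈ 3.0848e-7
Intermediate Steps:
J(M) = 1
1/(J(-1043) + 3241679) = 1/(1 + 3241679) = 1/3241680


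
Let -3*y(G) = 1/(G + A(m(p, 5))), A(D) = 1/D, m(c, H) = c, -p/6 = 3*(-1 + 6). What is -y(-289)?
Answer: -30/26011 ≈ -0.0011534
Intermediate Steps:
p = -90 (p = -18*(-1 + 6) = -18*5 = -6*15 = -90)
A(D) = 1/D
y(G) = -1/(3*(-1/90 + G)) (y(G) = -1/(3*(G + 1/(-90))) = -1/(3*(G - 1/90)) = -1/(3*(-1/90 + G)))
-y(-289) = -(-30)/(-1 + 90*(-289)) = -(-30)/(-1 - 26010) = -(-30)/(-26011) = -(-30)*(-1)/26011 = -1*30/26011 = -30/26011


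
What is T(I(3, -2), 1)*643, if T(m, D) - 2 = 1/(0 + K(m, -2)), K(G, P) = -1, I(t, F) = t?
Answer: 643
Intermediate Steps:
T(m, D) = 1 (T(m, D) = 2 + 1/(0 - 1) = 2 + 1/(-1) = 2 - 1 = 1)
T(I(3, -2), 1)*643 = 1*643 = 643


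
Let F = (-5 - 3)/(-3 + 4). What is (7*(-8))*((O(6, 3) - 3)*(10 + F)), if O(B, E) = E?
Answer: 0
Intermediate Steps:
F = -8 (F = -8/1 = -8*1 = -8)
(7*(-8))*((O(6, 3) - 3)*(10 + F)) = (7*(-8))*((3 - 3)*(10 - 8)) = -0*2 = -56*0 = 0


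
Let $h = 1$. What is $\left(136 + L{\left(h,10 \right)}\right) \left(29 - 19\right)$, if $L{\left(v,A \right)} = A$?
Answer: $1460$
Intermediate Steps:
$\left(136 + L{\left(h,10 \right)}\right) \left(29 - 19\right) = \left(136 + 10\right) \left(29 - 19\right) = 146 \left(29 - 19\right) = 146 \cdot 10 = 1460$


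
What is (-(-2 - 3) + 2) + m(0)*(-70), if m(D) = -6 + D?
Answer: 427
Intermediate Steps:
(-(-2 - 3) + 2) + m(0)*(-70) = (-(-2 - 3) + 2) + (-6 + 0)*(-70) = (-1*(-5) + 2) - 6*(-70) = (5 + 2) + 420 = 7 + 420 = 427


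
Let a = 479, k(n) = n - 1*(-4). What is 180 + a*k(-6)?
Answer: -778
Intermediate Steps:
k(n) = 4 + n (k(n) = n + 4 = 4 + n)
180 + a*k(-6) = 180 + 479*(4 - 6) = 180 + 479*(-2) = 180 - 958 = -778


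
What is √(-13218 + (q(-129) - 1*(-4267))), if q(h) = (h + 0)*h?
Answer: √7690 ≈ 87.693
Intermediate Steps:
q(h) = h² (q(h) = h*h = h²)
√(-13218 + (q(-129) - 1*(-4267))) = √(-13218 + ((-129)² - 1*(-4267))) = √(-13218 + (16641 + 4267)) = √(-13218 + 20908) = √7690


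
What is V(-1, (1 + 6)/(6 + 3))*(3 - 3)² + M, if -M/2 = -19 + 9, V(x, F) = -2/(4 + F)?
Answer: 20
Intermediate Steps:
M = 20 (M = -2*(-19 + 9) = -2*(-10) = 20)
V(-1, (1 + 6)/(6 + 3))*(3 - 3)² + M = (-2/(4 + (1 + 6)/(6 + 3)))*(3 - 3)² + 20 = -2/(4 + 7/9)*0² + 20 = -2/(4 + 7*(⅑))*0 + 20 = -2/(4 + 7/9)*0 + 20 = -2/43/9*0 + 20 = -2*9/43*0 + 20 = -18/43*0 + 20 = 0 + 20 = 20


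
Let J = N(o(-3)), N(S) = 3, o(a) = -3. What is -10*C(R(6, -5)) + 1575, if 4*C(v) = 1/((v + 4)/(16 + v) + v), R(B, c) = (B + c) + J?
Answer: 69275/44 ≈ 1574.4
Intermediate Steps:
J = 3
R(B, c) = 3 + B + c (R(B, c) = (B + c) + 3 = 3 + B + c)
C(v) = 1/(4*(v + (4 + v)/(16 + v))) (C(v) = 1/(4*((v + 4)/(16 + v) + v)) = 1/(4*((4 + v)/(16 + v) + v)) = 1/(4*(v + (4 + v)/(16 + v))))
-10*C(R(6, -5)) + 1575 = -5*(16 + (3 + 6 - 5))/(2*(4 + (3 + 6 - 5)² + 17*(3 + 6 - 5))) + 1575 = -5*(16 + 4)/(2*(4 + 4² + 17*4)) + 1575 = -5*20/(2*(4 + 16 + 68)) + 1575 = -5*20/(2*88) + 1575 = -10*5/88 + 1575 = -25/44 + 1575 = 69275/44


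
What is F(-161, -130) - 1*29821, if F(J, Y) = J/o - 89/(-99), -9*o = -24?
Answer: -23665337/792 ≈ -29880.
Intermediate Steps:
o = 8/3 (o = -⅑*(-24) = 8/3 ≈ 2.6667)
F(J, Y) = 89/99 + 3*J/8 (F(J, Y) = J/(8/3) - 89/(-99) = J*(3/8) - 89*(-1/99) = 3*J/8 + 89/99 = 89/99 + 3*J/8)
F(-161, -130) - 1*29821 = (89/99 + (3/8)*(-161)) - 1*29821 = (89/99 - 483/8) - 29821 = -47105/792 - 29821 = -23665337/792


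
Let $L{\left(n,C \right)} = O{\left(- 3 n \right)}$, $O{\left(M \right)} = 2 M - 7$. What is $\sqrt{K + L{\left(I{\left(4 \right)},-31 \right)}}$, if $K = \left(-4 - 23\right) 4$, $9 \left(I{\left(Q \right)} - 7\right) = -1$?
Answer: $\frac{i \sqrt{1407}}{3} \approx 12.503 i$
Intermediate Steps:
$I{\left(Q \right)} = \frac{62}{9}$ ($I{\left(Q \right)} = 7 + \frac{1}{9} \left(-1\right) = 7 - \frac{1}{9} = \frac{62}{9}$)
$O{\left(M \right)} = -7 + 2 M$
$L{\left(n,C \right)} = -7 - 6 n$ ($L{\left(n,C \right)} = -7 + 2 \left(- 3 n\right) = -7 - 6 n$)
$K = -108$ ($K = \left(-27\right) 4 = -108$)
$\sqrt{K + L{\left(I{\left(4 \right)},-31 \right)}} = \sqrt{-108 - \frac{145}{3}} = \sqrt{- \frac{469}{3}} = \frac{i \sqrt{1407}}{3}$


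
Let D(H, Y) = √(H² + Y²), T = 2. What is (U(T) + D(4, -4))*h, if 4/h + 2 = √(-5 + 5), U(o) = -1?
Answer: 2 - 8*√2 ≈ -9.3137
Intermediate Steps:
h = -2 (h = 4/(-2 + √(-5 + 5)) = 4/(-2 + √0) = 4/(-2 + 0) = 4/(-2) = 4*(-½) = -2)
(U(T) + D(4, -4))*h = (-1 + √(4² + (-4)²))*(-2) = (-1 + √(16 + 16))*(-2) = (-1 + √32)*(-2) = (-1 + 4*√2)*(-2) = 2 - 8*√2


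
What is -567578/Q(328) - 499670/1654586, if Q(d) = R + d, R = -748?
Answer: 234724187827/173731530 ≈ 1351.1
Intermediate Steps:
Q(d) = -748 + d
-567578/Q(328) - 499670/1654586 = -567578/(-748 + 328) - 499670/1654586 = -567578/(-420) - 499670*1/1654586 = -567578*(-1/420) - 249835/827293 = 283789/210 - 249835/827293 = 234724187827/173731530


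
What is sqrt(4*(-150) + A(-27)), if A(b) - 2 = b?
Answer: 25*I ≈ 25.0*I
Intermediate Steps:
A(b) = 2 + b
sqrt(4*(-150) + A(-27)) = sqrt(4*(-150) + (2 - 27)) = sqrt(-600 - 25) = sqrt(-625) = 25*I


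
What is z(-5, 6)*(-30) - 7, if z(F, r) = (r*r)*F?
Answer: 5393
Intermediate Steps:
z(F, r) = F*r² (z(F, r) = r²*F = F*r²)
z(-5, 6)*(-30) - 7 = -5*6²*(-30) - 7 = -5*36*(-30) - 7 = -180*(-30) - 7 = 5400 - 7 = 5393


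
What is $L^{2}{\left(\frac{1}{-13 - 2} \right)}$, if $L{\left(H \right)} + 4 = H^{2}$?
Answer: $\frac{808201}{50625} \approx 15.964$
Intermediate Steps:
$L{\left(H \right)} = -4 + H^{2}$
$L^{2}{\left(\frac{1}{-13 - 2} \right)} = \left(-4 + \left(\frac{1}{-13 - 2}\right)^{2}\right)^{2} = \left(-4 + \left(\frac{1}{-15}\right)^{2}\right)^{2} = \left(-4 + \left(- \frac{1}{15}\right)^{2}\right)^{2} = \left(-4 + \frac{1}{225}\right)^{2} = \left(- \frac{899}{225}\right)^{2} = \frac{808201}{50625}$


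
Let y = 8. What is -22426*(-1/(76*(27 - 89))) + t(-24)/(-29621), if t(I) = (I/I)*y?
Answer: -17482059/3673004 ≈ -4.7596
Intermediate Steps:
t(I) = 8 (t(I) = (I/I)*8 = 1*8 = 8)
-22426*(-1/(76*(27 - 89))) + t(-24)/(-29621) = -22426*(-1/(76*(27 - 89))) + 8/(-29621) = -22426/((-76*(-62))) + 8*(-1/29621) = -22426/4712 - 8/29621 = -22426*1/4712 - 8/29621 = -11213/2356 - 8/29621 = -17482059/3673004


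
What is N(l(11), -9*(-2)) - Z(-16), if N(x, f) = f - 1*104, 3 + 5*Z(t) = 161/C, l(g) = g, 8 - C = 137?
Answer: -54922/645 ≈ -85.150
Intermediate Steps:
C = -129 (C = 8 - 1*137 = 8 - 137 = -129)
Z(t) = -548/645 (Z(t) = -⅗ + (161/(-129))/5 = -⅗ + (161*(-1/129))/5 = -⅗ + (⅕)*(-161/129) = -⅗ - 161/645 = -548/645)
N(x, f) = -104 + f (N(x, f) = f - 104 = -104 + f)
N(l(11), -9*(-2)) - Z(-16) = (-104 - 9*(-2)) - 1*(-548/645) = (-104 + 18) + 548/645 = -86 + 548/645 = -54922/645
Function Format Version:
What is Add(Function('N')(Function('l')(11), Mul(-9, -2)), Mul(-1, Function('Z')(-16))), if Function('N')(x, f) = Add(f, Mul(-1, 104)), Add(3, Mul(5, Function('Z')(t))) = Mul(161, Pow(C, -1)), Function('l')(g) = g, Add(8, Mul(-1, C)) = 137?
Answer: Rational(-54922, 645) ≈ -85.150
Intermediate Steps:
C = -129 (C = Add(8, Mul(-1, 137)) = Add(8, -137) = -129)
Function('Z')(t) = Rational(-548, 645) (Function('Z')(t) = Add(Rational(-3, 5), Mul(Rational(1, 5), Mul(161, Pow(-129, -1)))) = Add(Rational(-3, 5), Mul(Rational(1, 5), Mul(161, Rational(-1, 129)))) = Add(Rational(-3, 5), Mul(Rational(1, 5), Rational(-161, 129))) = Add(Rational(-3, 5), Rational(-161, 645)) = Rational(-548, 645))
Function('N')(x, f) = Add(-104, f) (Function('N')(x, f) = Add(f, -104) = Add(-104, f))
Add(Function('N')(Function('l')(11), Mul(-9, -2)), Mul(-1, Function('Z')(-16))) = Add(Add(-104, Mul(-9, -2)), Mul(-1, Rational(-548, 645))) = Add(Add(-104, 18), Rational(548, 645)) = Add(-86, Rational(548, 645)) = Rational(-54922, 645)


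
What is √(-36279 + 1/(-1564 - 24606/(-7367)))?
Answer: I*√4795713579648721990/11497382 ≈ 190.47*I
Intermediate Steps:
√(-36279 + 1/(-1564 - 24606/(-7367))) = √(-36279 + 1/(-1564 - 24606*(-1/7367))) = √(-36279 + 1/(-1564 + 24606/7367)) = √(-36279 + 1/(-11497382/7367)) = √(-36279 - 7367/11497382) = √(-417113528945/11497382) = I*√4795713579648721990/11497382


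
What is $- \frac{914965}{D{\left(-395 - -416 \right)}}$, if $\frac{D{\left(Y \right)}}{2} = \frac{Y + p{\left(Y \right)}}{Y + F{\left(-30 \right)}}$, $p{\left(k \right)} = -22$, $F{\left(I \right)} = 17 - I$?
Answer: $31108810$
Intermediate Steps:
$D{\left(Y \right)} = \frac{2 \left(-22 + Y\right)}{47 + Y}$ ($D{\left(Y \right)} = 2 \frac{Y - 22}{Y + \left(17 - -30\right)} = 2 \frac{-22 + Y}{Y + \left(17 + 30\right)} = 2 \frac{-22 + Y}{Y + 47} = 2 \frac{-22 + Y}{47 + Y} = \frac{2 \left(-22 + Y\right)}{47 + Y}$)
$- \frac{914965}{D{\left(-395 - -416 \right)}} = - \frac{914965}{2 \frac{1}{47 - -21} \left(-22 - -21\right)} = - \frac{914965}{2 \frac{1}{47 + \left(-395 + 416\right)} \left(-22 + \left(-395 + 416\right)\right)} = - \frac{914965}{2 \frac{1}{47 + 21} \left(-22 + 21\right)} = - \frac{914965}{2 \cdot \frac{1}{68} \left(-1\right)} = - \frac{914965}{- \frac{1}{34}} = \left(-914965\right) \left(-34\right) = 31108810$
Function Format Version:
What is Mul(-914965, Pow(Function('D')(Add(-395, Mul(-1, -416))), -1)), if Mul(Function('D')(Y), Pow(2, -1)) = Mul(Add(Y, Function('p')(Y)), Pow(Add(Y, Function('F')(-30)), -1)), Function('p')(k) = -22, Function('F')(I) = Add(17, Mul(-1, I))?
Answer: 31108810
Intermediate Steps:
Function('D')(Y) = Mul(2, Pow(Add(47, Y), -1), Add(-22, Y)) (Function('D')(Y) = Mul(2, Mul(Add(Y, -22), Pow(Add(Y, Add(17, Mul(-1, -30))), -1))) = Mul(2, Mul(Add(-22, Y), Pow(Add(Y, Add(17, 30)), -1))) = Mul(2, Mul(Add(-22, Y), Pow(Add(Y, 47), -1))) = Mul(2, Mul(Add(-22, Y), Pow(Add(47, Y), -1))) = Mul(2, Mul(Pow(Add(47, Y), -1), Add(-22, Y))) = Mul(2, Pow(Add(47, Y), -1), Add(-22, Y)))
Mul(-914965, Pow(Function('D')(Add(-395, Mul(-1, -416))), -1)) = Mul(-914965, Pow(Mul(2, Pow(Add(47, Add(-395, Mul(-1, -416))), -1), Add(-22, Add(-395, Mul(-1, -416)))), -1)) = Mul(-914965, Pow(Mul(2, Pow(Add(47, Add(-395, 416)), -1), Add(-22, Add(-395, 416))), -1)) = Mul(-914965, Pow(Mul(2, Pow(Add(47, 21), -1), Add(-22, 21)), -1)) = Mul(-914965, Pow(Mul(2, Pow(68, -1), -1), -1)) = Mul(-914965, Pow(Mul(2, Rational(1, 68), -1), -1)) = Mul(-914965, Pow(Rational(-1, 34), -1)) = Mul(-914965, -34) = 31108810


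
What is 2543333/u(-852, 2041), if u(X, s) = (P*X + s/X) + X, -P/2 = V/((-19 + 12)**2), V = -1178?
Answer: -8167620468/134299933 ≈ -60.816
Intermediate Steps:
P = 2356/49 (P = -(-2356)/((-19 + 12)**2) = -(-2356)/((-7)**2) = -(-2356)/49 = -2*(-1178/49) = 2356/49 ≈ 48.082)
u(X, s) = 2405*X/49 + s/X (u(X, s) = (2356*X/49 + s/X) + X = 2405*X/49 + s/X)
2543333/u(-852, 2041) = 2543333/((2405/49)*(-852) + 2041/(-852)) = 2543333/(-2049060/49 + 2041*(-1/852)) = 2543333/(-2049060/49 - 2041/852) = 2543333/(-1745899129/41748) = 2543333*(-41748/1745899129) = -8167620468/134299933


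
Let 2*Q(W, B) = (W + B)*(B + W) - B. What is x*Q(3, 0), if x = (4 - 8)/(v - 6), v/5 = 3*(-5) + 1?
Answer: 9/38 ≈ 0.23684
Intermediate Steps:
v = -70 (v = 5*(3*(-5) + 1) = 5*(-15 + 1) = 5*(-14) = -70)
Q(W, B) = (B + W)²/2 - B/2 (Q(W, B) = ((W + B)*(B + W) - B)/2 = ((B + W)*(B + W) - B)/2 = ((B + W)² - B)/2 = (B + W)²/2 - B/2)
x = 1/19 (x = (4 - 8)/(-70 - 6) = -4/(-76) = -4*(-1/76) = 1/19 ≈ 0.052632)
x*Q(3, 0) = ((0 + 3)²/2 - ½*0)/19 = ((½)*3² + 0)/19 = ((½)*9 + 0)/19 = (9/2 + 0)/19 = (1/19)*(9/2) = 9/38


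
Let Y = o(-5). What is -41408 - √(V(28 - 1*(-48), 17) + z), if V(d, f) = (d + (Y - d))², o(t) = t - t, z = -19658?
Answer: -41408 - I*√19658 ≈ -41408.0 - 140.21*I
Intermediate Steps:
o(t) = 0
Y = 0
V(d, f) = 0 (V(d, f) = (d + (0 - d))² = (d - d)² = 0² = 0)
-41408 - √(V(28 - 1*(-48), 17) + z) = -41408 - √(0 - 19658) = -41408 - √(-19658) = -41408 - I*√19658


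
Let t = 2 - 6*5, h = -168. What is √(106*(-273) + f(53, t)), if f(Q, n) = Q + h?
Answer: I*√29053 ≈ 170.45*I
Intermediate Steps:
t = -28 (t = 2 - 30 = -28)
f(Q, n) = -168 + Q (f(Q, n) = Q - 168 = -168 + Q)
√(106*(-273) + f(53, t)) = √(106*(-273) + (-168 + 53)) = √(-28938 - 115) = √(-29053) = I*√29053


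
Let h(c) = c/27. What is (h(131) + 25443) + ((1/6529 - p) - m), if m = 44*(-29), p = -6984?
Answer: 5942121275/176283 ≈ 33708.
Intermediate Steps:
h(c) = c/27 (h(c) = c*(1/27) = c/27)
m = -1276
(h(131) + 25443) + ((1/6529 - p) - m) = ((1/27)*131 + 25443) + ((1/6529 - 1*(-6984)) - 1*(-1276)) = (131/27 + 25443) + ((1/6529 + 6984) + 1276) = 687092/27 + (45598537/6529 + 1276) = 687092/27 + 53929541/6529 = 5942121275/176283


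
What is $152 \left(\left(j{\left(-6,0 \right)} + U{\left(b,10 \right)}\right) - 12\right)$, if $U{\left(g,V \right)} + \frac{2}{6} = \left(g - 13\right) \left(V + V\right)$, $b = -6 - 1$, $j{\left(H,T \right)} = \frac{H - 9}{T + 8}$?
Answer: $- \frac{188879}{3} \approx -62960.0$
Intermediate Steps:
$j{\left(H,T \right)} = \frac{-9 + H}{8 + T}$
$b = -7$
$U{\left(g,V \right)} = - \frac{1}{3} + 2 V \left(-13 + g\right)$ ($U{\left(g,V \right)} = - \frac{1}{3} + \left(g - 13\right) \left(V + V\right) = - \frac{1}{3} + \left(-13 + g\right) 2 V = - \frac{1}{3} + 2 V \left(-13 + g\right)$)
$152 \left(\left(j{\left(-6,0 \right)} + U{\left(b,10 \right)}\right) - 12\right) = 152 \left(\left(\frac{-9 - 6}{8 + 0} - \left(\frac{781}{3} + 140\right)\right) - 12\right) = 152 \left(\left(\frac{1}{8} \left(-15\right) - \frac{1201}{3}\right) - 12\right) = 152 \left(\left(- \frac{15}{8} - \frac{1201}{3}\right) - 12\right) = 152 \left(- \frac{9653}{24} - 12\right) = 152 \left(- \frac{9941}{24}\right) = - \frac{188879}{3}$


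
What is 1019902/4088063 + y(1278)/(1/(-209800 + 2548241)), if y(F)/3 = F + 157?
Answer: 41154483229735717/4088063 ≈ 1.0067e+10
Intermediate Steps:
y(F) = 471 + 3*F (y(F) = 3*(F + 157) = 3*(157 + F) = 471 + 3*F)
1019902/4088063 + y(1278)/(1/(-209800 + 2548241)) = 1019902/4088063 + (471 + 3*1278)/(1/(-209800 + 2548241)) = 1019902*(1/4088063) + (471 + 3834)/(1/2338441) = 1019902/4088063 + 4305/(1/2338441) = 1019902/4088063 + 4305*2338441 = 1019902/4088063 + 10066988505 = 41154483229735717/4088063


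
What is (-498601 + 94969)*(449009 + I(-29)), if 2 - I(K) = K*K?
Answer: -180895753440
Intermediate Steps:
I(K) = 2 - K² (I(K) = 2 - K*K = 2 - K²)
(-498601 + 94969)*(449009 + I(-29)) = (-498601 + 94969)*(449009 + (2 - 1*(-29)²)) = -403632*(449009 + (2 - 1*841)) = -403632*(449009 + (2 - 841)) = -403632*(449009 - 839) = -403632*448170 = -180895753440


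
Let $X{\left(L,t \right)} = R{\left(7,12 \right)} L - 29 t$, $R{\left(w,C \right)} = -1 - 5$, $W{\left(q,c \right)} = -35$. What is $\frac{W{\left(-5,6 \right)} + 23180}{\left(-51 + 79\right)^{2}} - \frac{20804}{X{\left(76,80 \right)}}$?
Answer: $\frac{10070107}{272048} \approx 37.016$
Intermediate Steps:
$R{\left(w,C \right)} = -6$
$X{\left(L,t \right)} = - 29 t - 6 L$ ($X{\left(L,t \right)} = - 6 L - 29 t = - 29 t - 6 L$)
$\frac{W{\left(-5,6 \right)} + 23180}{\left(-51 + 79\right)^{2}} - \frac{20804}{X{\left(76,80 \right)}} = \frac{-35 + 23180}{\left(-51 + 79\right)^{2}} - \frac{20804}{\left(-29\right) 80 - 456} = \frac{23145}{28^{2}} - \frac{20804}{-2320 - 456} = \frac{23145}{784} - \frac{20804}{-2776} = 23145 \cdot \frac{1}{784} - - \frac{5201}{694} = \frac{23145}{784} + \frac{5201}{694} = \frac{10070107}{272048}$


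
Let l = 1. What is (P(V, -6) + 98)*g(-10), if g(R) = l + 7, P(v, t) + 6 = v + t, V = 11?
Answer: 776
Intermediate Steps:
P(v, t) = -6 + t + v (P(v, t) = -6 + (v + t) = -6 + (t + v) = -6 + t + v)
g(R) = 8 (g(R) = 1 + 7 = 8)
(P(V, -6) + 98)*g(-10) = ((-6 - 6 + 11) + 98)*8 = (-1 + 98)*8 = 97*8 = 776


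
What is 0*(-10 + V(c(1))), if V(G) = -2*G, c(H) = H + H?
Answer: 0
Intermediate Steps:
c(H) = 2*H
0*(-10 + V(c(1))) = 0*(-10 - 4) = 0*(-14) = 0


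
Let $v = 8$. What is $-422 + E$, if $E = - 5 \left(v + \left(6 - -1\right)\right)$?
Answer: $-497$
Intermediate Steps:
$E = -75$ ($E = - 5 \left(8 + \left(6 - -1\right)\right) = - 5 \left(8 + \left(6 + 1\right)\right) = - 5 \left(8 + 7\right) = \left(-5\right) 15 = -75$)
$-422 + E = -422 - 75 = -497$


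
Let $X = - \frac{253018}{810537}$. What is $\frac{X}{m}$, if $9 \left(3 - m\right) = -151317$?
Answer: $- \frac{126509}{6814995096} \approx -1.8563 \cdot 10^{-5}$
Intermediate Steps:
$X = - \frac{253018}{810537}$ ($X = \left(-253018\right) \frac{1}{810537} = - \frac{253018}{810537} \approx -0.31216$)
$m = 16816$ ($m = 3 - -16813 = 3 + 16813 = 16816$)
$\frac{X}{m} = - \frac{253018}{810537 \cdot 16816} = \left(- \frac{253018}{810537}\right) \frac{1}{16816} = - \frac{126509}{6814995096}$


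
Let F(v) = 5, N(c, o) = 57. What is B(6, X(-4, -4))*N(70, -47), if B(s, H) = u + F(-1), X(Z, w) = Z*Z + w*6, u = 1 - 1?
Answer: 285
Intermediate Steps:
u = 0
X(Z, w) = Z**2 + 6*w
B(s, H) = 5 (B(s, H) = 0 + 5 = 5)
B(6, X(-4, -4))*N(70, -47) = 5*57 = 285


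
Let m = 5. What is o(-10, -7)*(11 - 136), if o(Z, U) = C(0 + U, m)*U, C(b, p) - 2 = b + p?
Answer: 0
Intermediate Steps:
C(b, p) = 2 + b + p (C(b, p) = 2 + (b + p) = 2 + b + p)
o(Z, U) = U*(7 + U) (o(Z, U) = (2 + (0 + U) + 5)*U = (2 + U + 5)*U = (7 + U)*U = U*(7 + U))
o(-10, -7)*(11 - 136) = (-7*(7 - 7))*(11 - 136) = -7*0*(-125) = 0*(-125) = 0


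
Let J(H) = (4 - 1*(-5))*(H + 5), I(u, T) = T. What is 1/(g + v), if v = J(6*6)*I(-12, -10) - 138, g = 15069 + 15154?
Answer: 1/26395 ≈ 3.7886e-5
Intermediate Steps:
J(H) = 45 + 9*H (J(H) = (4 + 5)*(5 + H) = 9*(5 + H) = 45 + 9*H)
g = 30223
v = -3828 (v = (45 + 9*(6*6))*(-10) - 138 = (45 + 9*36)*(-10) - 138 = (45 + 324)*(-10) - 138 = 369*(-10) - 138 = -3690 - 138 = -3828)
1/(g + v) = 1/(30223 - 3828) = 1/26395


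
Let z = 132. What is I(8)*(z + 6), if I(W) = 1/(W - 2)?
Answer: 23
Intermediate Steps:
I(W) = 1/(-2 + W)
I(8)*(z + 6) = (132 + 6)/(-2 + 8) = 138/6 = (⅙)*138 = 23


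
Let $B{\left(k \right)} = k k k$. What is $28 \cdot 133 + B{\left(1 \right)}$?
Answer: $3725$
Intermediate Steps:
$B{\left(k \right)} = k^{3}$ ($B{\left(k \right)} = k^{2} k = k^{3}$)
$28 \cdot 133 + B{\left(1 \right)} = 28 \cdot 133 + 1^{3} = 3724 + 1 = 3725$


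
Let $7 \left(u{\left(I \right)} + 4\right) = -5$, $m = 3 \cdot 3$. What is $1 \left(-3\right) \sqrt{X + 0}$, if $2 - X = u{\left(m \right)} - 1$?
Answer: $- \frac{9 \sqrt{42}}{7} \approx -8.3324$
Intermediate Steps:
$m = 9$
$u{\left(I \right)} = - \frac{33}{7}$ ($u{\left(I \right)} = -4 + \frac{1}{7} \left(-5\right) = -4 - \frac{5}{7} = - \frac{33}{7}$)
$X = \frac{54}{7}$ ($X = 2 - \left(- \frac{33}{7} - 1\right) = 2 - - \frac{40}{7} = 2 + \frac{40}{7} = \frac{54}{7} \approx 7.7143$)
$1 \left(-3\right) \sqrt{X + 0} = 1 \left(-3\right) \sqrt{\frac{54}{7} + 0} = - 3 \sqrt{\frac{54}{7}} = - 3 \frac{3 \sqrt{42}}{7} = - \frac{9 \sqrt{42}}{7}$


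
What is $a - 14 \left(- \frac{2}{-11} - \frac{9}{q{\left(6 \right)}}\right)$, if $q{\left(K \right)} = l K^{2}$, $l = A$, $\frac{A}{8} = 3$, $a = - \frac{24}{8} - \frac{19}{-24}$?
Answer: $- \frac{811}{176} \approx -4.608$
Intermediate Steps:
$a = - \frac{53}{24}$ ($a = \left(-24\right) \frac{1}{8} - - \frac{19}{24} = -3 + \frac{19}{24} = - \frac{53}{24} \approx -2.2083$)
$A = 24$ ($A = 8 \cdot 3 = 24$)
$l = 24$
$q{\left(K \right)} = 24 K^{2}$
$a - 14 \left(- \frac{2}{-11} - \frac{9}{q{\left(6 \right)}}\right) = - \frac{53}{24} - 14 \left(- \frac{2}{-11} - \frac{9}{24 \cdot 6^{2}}\right) = - \frac{53}{24} - 14 \left(\left(-2\right) \left(- \frac{1}{11}\right) - \frac{9}{24 \cdot 36}\right) = - \frac{53}{24} - 14 \left(\frac{2}{11} - \frac{9}{864}\right) = - \frac{53}{24} - 14 \left(\frac{2}{11} - \frac{1}{96}\right) = - \frac{53}{24} - \frac{1267}{528} = - \frac{811}{176}$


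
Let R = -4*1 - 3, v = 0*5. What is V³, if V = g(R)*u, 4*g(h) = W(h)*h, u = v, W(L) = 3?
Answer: 0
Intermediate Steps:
v = 0
R = -7 (R = -4 - 3 = -7)
u = 0
g(h) = 3*h/4 (g(h) = (3*h)/4 = 3*h/4)
V = 0 (V = ((¾)*(-7))*0 = -21/4*0 = 0)
V³ = 0³ = 0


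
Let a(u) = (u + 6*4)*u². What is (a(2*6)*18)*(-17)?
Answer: -1586304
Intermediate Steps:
a(u) = u²*(24 + u) (a(u) = (u + 24)*u² = (24 + u)*u² = u²*(24 + u))
(a(2*6)*18)*(-17) = (((2*6)²*(24 + 2*6))*18)*(-17) = ((12²*(24 + 12))*18)*(-17) = ((144*36)*18)*(-17) = (5184*18)*(-17) = 93312*(-17) = -1586304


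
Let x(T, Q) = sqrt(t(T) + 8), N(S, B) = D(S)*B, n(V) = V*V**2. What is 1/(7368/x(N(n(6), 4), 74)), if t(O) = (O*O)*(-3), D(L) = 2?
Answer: I*sqrt(46)/3684 ≈ 0.001841*I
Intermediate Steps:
t(O) = -3*O**2 (t(O) = O**2*(-3) = -3*O**2)
n(V) = V**3
N(S, B) = 2*B
x(T, Q) = sqrt(8 - 3*T**2) (x(T, Q) = sqrt(-3*T**2 + 8) = sqrt(8 - 3*T**2))
1/(7368/x(N(n(6), 4), 74)) = 1/(7368/(sqrt(8 - 3*(2*4)**2))) = 1/(7368/(sqrt(8 - 3*8**2))) = 1/(7368/(sqrt(8 - 3*64))) = 1/(7368/(sqrt(8 - 192))) = 1/(7368/(sqrt(-184))) = 1/(7368/((2*I*sqrt(46)))) = 1/(7368*(-I*sqrt(46)/92)) = 1/(-1842*I*sqrt(46)/23) = I*sqrt(46)/3684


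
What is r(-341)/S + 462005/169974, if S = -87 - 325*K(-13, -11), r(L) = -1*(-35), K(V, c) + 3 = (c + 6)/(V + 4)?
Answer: 2995127645/1082224458 ≈ 2.7676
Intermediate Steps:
K(V, c) = -3 + (6 + c)/(4 + V) (K(V, c) = -3 + (c + 6)/(V + 4) = -3 + (6 + c)/(4 + V))
r(L) = 35
S = 6367/9 (S = -87 - 325*(-6 - 11 - 3*(-13))/(4 - 13) = -87 - 325*(-6 - 11 + 39)/(-9) = -87 - (-325)*22/9 = -87 - 325*(-22/9) = -87 + 7150/9 = 6367/9 ≈ 707.44)
r(-341)/S + 462005/169974 = 35/(6367/9) + 462005/169974 = 35*(9/6367) + 462005*(1/169974) = 315/6367 + 462005/169974 = 2995127645/1082224458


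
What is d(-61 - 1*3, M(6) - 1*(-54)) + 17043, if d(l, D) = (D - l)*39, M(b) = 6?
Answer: 21879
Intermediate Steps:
d(l, D) = -39*l + 39*D
d(-61 - 1*3, M(6) - 1*(-54)) + 17043 = (-39*(-61 - 1*3) + 39*(6 - 1*(-54))) + 17043 = (-39*(-61 - 3) + 39*(6 + 54)) + 17043 = (-39*(-64) + 39*60) + 17043 = (2496 + 2340) + 17043 = 4836 + 17043 = 21879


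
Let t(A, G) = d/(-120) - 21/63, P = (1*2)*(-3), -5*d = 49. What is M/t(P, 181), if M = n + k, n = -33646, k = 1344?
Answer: 19381200/151 ≈ 1.2835e+5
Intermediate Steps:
d = -49/5 (d = -⅕*49 = -49/5 ≈ -9.8000)
P = -6 (P = 2*(-3) = -6)
M = -32302 (M = -33646 + 1344 = -32302)
t(A, G) = -151/600 (t(A, G) = -49/5/(-120) - 21/63 = -49/5*(-1/120) - 21*1/63 = 49/600 - ⅓ = -151/600)
M/t(P, 181) = -32302/(-151/600) = -32302*(-600/151) = 19381200/151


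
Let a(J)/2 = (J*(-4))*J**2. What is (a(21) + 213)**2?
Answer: 5457515625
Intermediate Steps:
a(J) = -8*J**3 (a(J) = 2*((J*(-4))*J**2) = 2*((-4*J)*J**2) = 2*(-4*J**3) = -8*J**3)
(a(21) + 213)**2 = (-8*21**3 + 213)**2 = (-8*9261 + 213)**2 = (-74088 + 213)**2 = (-73875)**2 = 5457515625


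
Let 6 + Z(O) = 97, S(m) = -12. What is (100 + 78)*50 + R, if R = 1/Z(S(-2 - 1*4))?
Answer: 809901/91 ≈ 8900.0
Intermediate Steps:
Z(O) = 91 (Z(O) = -6 + 97 = 91)
R = 1/91 ≈ 0.010989
(100 + 78)*50 + R = (100 + 78)*50 + 1/91 = 178*50 + 1/91 = 8900 + 1/91 = 809901/91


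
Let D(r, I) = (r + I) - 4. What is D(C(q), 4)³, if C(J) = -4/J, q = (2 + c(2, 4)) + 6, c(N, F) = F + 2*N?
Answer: -1/64 ≈ -0.015625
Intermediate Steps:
q = 16 (q = (2 + (4 + 2*2)) + 6 = (2 + (4 + 4)) + 6 = (2 + 8) + 6 = 10 + 6 = 16)
D(r, I) = -4 + I + r (D(r, I) = (I + r) - 4 = -4 + I + r)
D(C(q), 4)³ = (-4 + 4 - 4/16)³ = (-4 + 4 - 4*1/16)³ = (-4 + 4 - ¼)³ = (-¼)³ = -1/64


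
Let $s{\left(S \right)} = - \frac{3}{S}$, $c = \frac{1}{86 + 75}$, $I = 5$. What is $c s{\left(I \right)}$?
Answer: $- \frac{3}{805} \approx -0.0037267$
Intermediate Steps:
$c = \frac{1}{161} \approx 0.0062112$
$c s{\left(I \right)} = \frac{\left(-3\right) \frac{1}{5}}{161} = \frac{1}{161} \left(- \frac{3}{5}\right) = - \frac{3}{805}$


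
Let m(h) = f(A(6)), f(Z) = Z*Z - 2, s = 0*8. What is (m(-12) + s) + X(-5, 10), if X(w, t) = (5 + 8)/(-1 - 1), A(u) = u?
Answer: 55/2 ≈ 27.500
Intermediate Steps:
X(w, t) = -13/2 (X(w, t) = 13/(-2) = 13*(-1/2) = -13/2)
s = 0
f(Z) = -2 + Z**2 (f(Z) = Z**2 - 2 = -2 + Z**2)
m(h) = 34 (m(h) = -2 + 6**2 = -2 + 36 = 34)
(m(-12) + s) + X(-5, 10) = (34 + 0) - 13/2 = 34 - 13/2 = 55/2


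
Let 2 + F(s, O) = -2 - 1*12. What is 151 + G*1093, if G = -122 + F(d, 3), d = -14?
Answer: -150683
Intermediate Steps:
F(s, O) = -16 (F(s, O) = -2 + (-2 - 1*12) = -2 + (-2 - 12) = -2 - 14 = -16)
G = -138 (G = -122 - 16 = -138)
151 + G*1093 = 151 - 138*1093 = 151 - 150834 = -150683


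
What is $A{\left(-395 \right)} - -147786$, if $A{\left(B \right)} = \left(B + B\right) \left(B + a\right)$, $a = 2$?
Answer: $458256$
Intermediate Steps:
$A{\left(B \right)} = 2 B \left(2 + B\right)$ ($A{\left(B \right)} = \left(B + B\right) \left(B + 2\right) = 2 B \left(2 + B\right)$)
$A{\left(-395 \right)} - -147786 = 2 \left(-395\right) \left(2 - 395\right) - -147786 = 2 \left(-395\right) \left(-393\right) + 147786 = 310470 + 147786 = 458256$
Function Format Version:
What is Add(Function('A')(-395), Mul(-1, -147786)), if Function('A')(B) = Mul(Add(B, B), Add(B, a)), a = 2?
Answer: 458256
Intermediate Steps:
Function('A')(B) = Mul(2, B, Add(2, B)) (Function('A')(B) = Mul(Add(B, B), Add(B, 2)) = Mul(Mul(2, B), Add(2, B)) = Mul(2, B, Add(2, B)))
Add(Function('A')(-395), Mul(-1, -147786)) = Add(Mul(2, -395, Add(2, -395)), Mul(-1, -147786)) = Add(Mul(2, -395, -393), 147786) = Add(310470, 147786) = 458256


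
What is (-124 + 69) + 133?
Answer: 78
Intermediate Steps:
(-124 + 69) + 133 = -55 + 133 = 78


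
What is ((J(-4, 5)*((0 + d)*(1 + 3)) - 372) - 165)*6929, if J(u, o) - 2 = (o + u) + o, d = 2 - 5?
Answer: -4386057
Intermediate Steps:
d = -3
J(u, o) = 2 + u + 2*o (J(u, o) = 2 + ((o + u) + o) = 2 + (u + 2*o) = 2 + u + 2*o)
((J(-4, 5)*((0 + d)*(1 + 3)) - 372) - 165)*6929 = (((2 - 4 + 2*5)*((0 - 3)*(1 + 3)) - 372) - 165)*6929 = (((2 - 4 + 10)*(-3*4) - 372) - 165)*6929 = ((8*(-12) - 372) - 165)*6929 = ((-96 - 372) - 165)*6929 = (-468 - 165)*6929 = -633*6929 = -4386057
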